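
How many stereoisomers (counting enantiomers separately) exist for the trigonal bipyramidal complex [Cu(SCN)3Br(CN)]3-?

The distinct arrangements are (4 in all): Br axial, CN axial; Br axial, CN equatorial; Br equatorial, CN axial; Br equatorial, CN equatorial.
Each arrangement has an internal mirror plane or centre of symmetry, so none is chiral.

4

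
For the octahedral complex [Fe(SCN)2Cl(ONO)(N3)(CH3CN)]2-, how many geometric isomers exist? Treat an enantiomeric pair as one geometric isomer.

In an octahedral complex each vertex has one trans partner and four cis neighbours.
Placing the ligands in turn and identifying arrangements related by rotation or reflection leaves 9 distinct geometric isomers.

9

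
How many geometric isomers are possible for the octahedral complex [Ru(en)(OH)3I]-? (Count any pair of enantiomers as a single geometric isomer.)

An octahedron has six vertices in three trans pairs; every non-trans pair is cis.
Each en is bidentate and must span two cis positions.
Systematic placement gives 2 geometric isomers: OH fac; OH mer.

2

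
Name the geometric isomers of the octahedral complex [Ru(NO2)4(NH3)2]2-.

cis and trans

In an octahedral complex each vertex has one trans partner and four cis neighbours.
Working through the distinct placements yields 2 geometric isomers: NH3 trans; NH3 cis.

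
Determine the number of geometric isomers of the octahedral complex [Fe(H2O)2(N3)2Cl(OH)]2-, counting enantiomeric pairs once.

In an octahedral complex each vertex has one trans partner and four cis neighbours.
There are 6 geometric isomers: H2O cis, N3 cis (3 arrangements, 2 chiral); H2O cis, N3 trans; H2O trans, N3 cis; H2O trans, N3 trans.

6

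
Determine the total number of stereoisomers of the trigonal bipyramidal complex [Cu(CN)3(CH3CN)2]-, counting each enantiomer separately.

3

In a trigonal bipyramid the two axial positions differ from the three equatorial ones.
There are 3 geometric isomers: CH3CN both axial; CH3CN one axial, one equatorial; CH3CN both equatorial.
Each arrangement has an internal mirror plane or centre of symmetry, so none is chiral.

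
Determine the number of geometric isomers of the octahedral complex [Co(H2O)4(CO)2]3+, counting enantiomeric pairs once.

2

An octahedron has six vertices in three trans pairs; every non-trans pair is cis.
Systematic placement gives 2 geometric isomers: CO trans; CO cis.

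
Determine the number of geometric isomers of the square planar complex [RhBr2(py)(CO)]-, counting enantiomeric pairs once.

Systematic placement gives 2 geometric isomers: Br cis; Br trans.

2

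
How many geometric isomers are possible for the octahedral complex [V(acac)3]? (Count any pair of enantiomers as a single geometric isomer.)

An octahedron has six vertices in three trans pairs; every non-trans pair is cis.
Each acac is bidentate and must span two cis positions.
Only one geometric arrangement is possible; it has no improper symmetry element, so it exists as a pair of enantiomers (2 stereoisomers).

1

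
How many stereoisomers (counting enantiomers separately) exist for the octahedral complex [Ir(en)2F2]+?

3

In an octahedral complex each vertex has one trans partner and four cis neighbours.
Each en is bidentate and must span two cis positions.
There are 2 geometric isomers: F trans; F cis (chiral).
One of these lacks any improper symmetry element and so occurs as an enantiomeric pair, giving 2 + 1 = 3 stereoisomers in total.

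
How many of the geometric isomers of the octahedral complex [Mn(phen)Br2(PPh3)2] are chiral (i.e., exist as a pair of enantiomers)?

1

In an octahedral complex each vertex has one trans partner and four cis neighbours.
Each phen is bidentate and must span two cis positions.
The distinct arrangements are (3 in all): Br trans, PPh3 cis; Br cis, PPh3 cis (chiral); Br cis, PPh3 trans.
One of these lacks any improper symmetry element and so occurs as an enantiomeric pair, giving 3 + 1 = 4 stereoisomers in total.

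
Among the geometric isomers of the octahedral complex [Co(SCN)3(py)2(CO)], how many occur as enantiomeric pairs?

0

An octahedron has six vertices in three trans pairs; every non-trans pair is cis.
There are 3 geometric isomers: SCN mer, py trans; SCN fac, py cis; SCN mer, py cis.
Each arrangement has an internal mirror plane or centre of symmetry, so none is chiral.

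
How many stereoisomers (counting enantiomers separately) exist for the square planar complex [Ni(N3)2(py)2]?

2

A square has two trans pairs of vertices; adjacent vertices are cis.
There are 2 geometric isomers: N3 cis; N3 trans.
Each arrangement has an internal mirror plane or centre of symmetry, so none is chiral.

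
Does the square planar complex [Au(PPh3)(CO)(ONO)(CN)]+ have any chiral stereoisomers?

There are 3 geometric isomers: (CN/ONO trans, CO/PPh3 trans); (CN/PPh3 trans, CO/ONO trans); (CN/CO trans, ONO/PPh3 trans).
Each arrangement has an internal mirror plane or centre of symmetry, so none is chiral.

no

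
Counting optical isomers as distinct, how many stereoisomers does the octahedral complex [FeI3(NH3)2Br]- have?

In an octahedral complex each vertex has one trans partner and four cis neighbours.
Systematic placement gives 3 geometric isomers: I mer, NH3 trans; I fac, NH3 cis; I mer, NH3 cis.
Each arrangement has an internal mirror plane or centre of symmetry, so none is chiral.

3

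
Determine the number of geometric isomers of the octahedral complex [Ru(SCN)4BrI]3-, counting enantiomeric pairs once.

2

Working through the distinct placements yields 2 geometric isomers: Br and I mutually trans; Br and I mutually cis.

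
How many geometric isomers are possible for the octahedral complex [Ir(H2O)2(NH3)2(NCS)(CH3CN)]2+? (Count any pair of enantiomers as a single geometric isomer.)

6

The six octahedral sites form three mutually perpendicular trans pairs.
The distinct arrangements are (6 in all): H2O cis, NH3 trans; H2O cis, NH3 cis (3 arrangements, 2 chiral); H2O trans, NH3 trans; H2O trans, NH3 cis.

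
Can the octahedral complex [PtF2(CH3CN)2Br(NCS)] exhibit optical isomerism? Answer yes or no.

yes

The six octahedral sites form three mutually perpendicular trans pairs.
There are 6 geometric isomers: F cis, CH3CN cis (3 arrangements, 2 chiral); F trans, CH3CN cis; F cis, CH3CN trans; F trans, CH3CN trans.
Of these, 2 lack any improper symmetry element and so occur as enantiomeric pairs, giving 6 + 2 = 8 stereoisomers in total.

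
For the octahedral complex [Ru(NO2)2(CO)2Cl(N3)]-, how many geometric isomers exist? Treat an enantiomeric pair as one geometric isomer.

6

There are 6 geometric isomers: NO2 trans, CO trans; NO2 cis, CO trans; NO2 trans, CO cis; NO2 cis, CO cis (3 arrangements, 2 chiral).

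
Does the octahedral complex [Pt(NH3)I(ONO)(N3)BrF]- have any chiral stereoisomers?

yes

Exhaustive case analysis gives 15 geometric isomers.
Of these, 15 lack any improper symmetry element and so occur as enantiomeric pairs, giving 15 + 15 = 30 stereoisomers in total.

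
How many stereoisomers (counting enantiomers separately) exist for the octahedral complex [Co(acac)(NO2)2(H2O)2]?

In an octahedral complex each vertex has one trans partner and four cis neighbours.
Each acac is bidentate and must span two cis positions.
The distinct arrangements are (3 in all): NO2 cis, H2O trans; NO2 cis, H2O cis (chiral); NO2 trans, H2O cis.
One of these lacks any improper symmetry element and so occurs as an enantiomeric pair, giving 3 + 1 = 4 stereoisomers in total.

4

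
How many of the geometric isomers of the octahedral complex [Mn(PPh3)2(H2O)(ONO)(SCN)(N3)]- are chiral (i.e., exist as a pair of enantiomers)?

Systematic enumeration (placing each ligand type in turn and discarding arrangements equivalent by rotation or reflection) gives 9 geometric isomers.
Of these, 6 lack any improper symmetry element and so occur as enantiomeric pairs, giving 9 + 6 = 15 stereoisomers in total.

6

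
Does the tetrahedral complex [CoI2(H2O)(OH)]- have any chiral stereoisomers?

no

All four vertices of a tetrahedron are equivalent and mutually adjacent, so cis/trans isomerism cannot arise.
Only one geometric arrangement is possible.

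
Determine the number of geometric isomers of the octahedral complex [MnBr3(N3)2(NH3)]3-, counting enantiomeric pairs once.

The six octahedral sites form three mutually perpendicular trans pairs.
There are 3 geometric isomers: Br mer, N3 cis; Br mer, N3 trans; Br fac, N3 cis.

3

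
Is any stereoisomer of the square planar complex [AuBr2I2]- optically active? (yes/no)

no

In a square planar complex each vertex has one trans partner and two cis neighbours.
Systematic placement gives 2 geometric isomers: Br cis; Br trans.
Each arrangement has an internal mirror plane or centre of symmetry, so none is chiral.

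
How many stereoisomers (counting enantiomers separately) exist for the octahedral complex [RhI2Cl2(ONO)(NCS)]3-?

In an octahedral complex each vertex has one trans partner and four cis neighbours.
Systematic placement gives 6 geometric isomers: I trans, Cl trans; I cis, Cl trans; I cis, Cl cis (3 arrangements, 2 chiral); I trans, Cl cis.
Of these, 2 lack any improper symmetry element and so occur as enantiomeric pairs, giving 6 + 2 = 8 stereoisomers in total.

8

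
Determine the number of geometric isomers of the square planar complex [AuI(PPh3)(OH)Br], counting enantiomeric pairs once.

3

Working through the distinct placements yields 3 geometric isomers: (Br/OH trans, I/PPh3 trans); (Br/PPh3 trans, I/OH trans); (Br/I trans, OH/PPh3 trans).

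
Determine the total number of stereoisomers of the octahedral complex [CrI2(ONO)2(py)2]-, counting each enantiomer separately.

6

The six octahedral sites form three mutually perpendicular trans pairs.
There are 5 geometric isomers: I trans, ONO trans, py trans; I trans, ONO cis, py cis; I cis, ONO cis, py trans; I cis, ONO cis, py cis (chiral); I cis, ONO trans, py cis.
One of these lacks any improper symmetry element and so occurs as an enantiomeric pair, giving 5 + 1 = 6 stereoisomers in total.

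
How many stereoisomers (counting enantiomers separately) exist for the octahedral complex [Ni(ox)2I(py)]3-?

3

The six octahedral sites form three mutually perpendicular trans pairs.
Each ox is bidentate and must span two cis positions.
Working through the distinct placements yields 2 geometric isomers: I and py mutually cis (chiral); I and py mutually trans.
One of these lacks any improper symmetry element and so occurs as an enantiomeric pair, giving 2 + 1 = 3 stereoisomers in total.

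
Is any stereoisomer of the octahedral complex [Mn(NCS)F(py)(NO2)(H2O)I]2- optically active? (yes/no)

In an octahedral complex each vertex has one trans partner and four cis neighbours.
Systematic enumeration (placing each ligand type in turn and discarding arrangements equivalent by rotation or reflection) gives 15 geometric isomers.
Of these, 15 lack any improper symmetry element and so occur as enantiomeric pairs, giving 15 + 15 = 30 stereoisomers in total.

yes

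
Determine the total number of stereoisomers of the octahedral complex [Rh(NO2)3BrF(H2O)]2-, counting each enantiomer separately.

An octahedron has six vertices in three trans pairs; every non-trans pair is cis.
The distinct arrangements are (4 in all): NO2 mer (3 arrangements); NO2 fac (chiral).
One of these lacks any improper symmetry element and so occurs as an enantiomeric pair, giving 4 + 1 = 5 stereoisomers in total.

5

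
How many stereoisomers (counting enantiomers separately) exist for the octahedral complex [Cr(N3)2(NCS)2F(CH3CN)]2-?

8

The six octahedral sites form three mutually perpendicular trans pairs.
Working through the distinct placements yields 6 geometric isomers: N3 trans, NCS trans; N3 cis, NCS cis (3 arrangements, 2 chiral); N3 cis, NCS trans; N3 trans, NCS cis.
Of these, 2 lack any improper symmetry element and so occur as enantiomeric pairs, giving 6 + 2 = 8 stereoisomers in total.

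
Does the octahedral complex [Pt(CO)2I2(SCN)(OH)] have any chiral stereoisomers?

An octahedron has six vertices in three trans pairs; every non-trans pair is cis.
There are 6 geometric isomers: CO trans, I trans; CO trans, I cis; CO cis, I cis (3 arrangements, 2 chiral); CO cis, I trans.
Of these, 2 lack any improper symmetry element and so occur as enantiomeric pairs, giving 6 + 2 = 8 stereoisomers in total.

yes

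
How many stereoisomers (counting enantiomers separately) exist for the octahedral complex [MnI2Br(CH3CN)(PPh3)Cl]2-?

15

Placing the ligands in turn and identifying arrangements related by rotation or reflection leaves 9 distinct geometric isomers.
Of these, 6 lack any improper symmetry element and so occur as enantiomeric pairs, giving 9 + 6 = 15 stereoisomers in total.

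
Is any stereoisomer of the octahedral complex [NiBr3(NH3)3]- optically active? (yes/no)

There are 2 geometric isomers: Br mer; Br fac.
Each arrangement has an internal mirror plane or centre of symmetry, so none is chiral.

no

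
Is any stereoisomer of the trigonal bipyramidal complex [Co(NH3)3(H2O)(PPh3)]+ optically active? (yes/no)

no

In a trigonal bipyramid the two axial positions differ from the three equatorial ones.
Systematic placement gives 4 geometric isomers: H2O axial, PPh3 equatorial; H2O axial, PPh3 axial; H2O equatorial, PPh3 equatorial; H2O equatorial, PPh3 axial.
Each arrangement has an internal mirror plane or centre of symmetry, so none is chiral.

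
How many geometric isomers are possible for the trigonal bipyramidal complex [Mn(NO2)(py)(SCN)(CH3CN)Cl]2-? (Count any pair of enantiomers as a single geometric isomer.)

10

A trigonal bipyramid has two axial and three equatorial sites, which are chemically inequivalent.
Systematic enumeration (placing each ligand type in turn and discarding arrangements equivalent by rotation or reflection) gives 10 geometric isomers.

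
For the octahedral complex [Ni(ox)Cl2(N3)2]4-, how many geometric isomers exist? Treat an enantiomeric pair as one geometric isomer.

3

Each ox is bidentate and must span two cis positions.
Working through the distinct placements yields 3 geometric isomers: Cl trans, N3 cis; Cl cis, N3 cis (chiral); Cl cis, N3 trans.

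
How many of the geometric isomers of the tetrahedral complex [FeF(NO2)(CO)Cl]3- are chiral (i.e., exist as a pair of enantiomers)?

1

All four vertices of a tetrahedron are equivalent and mutually adjacent, so cis/trans isomerism cannot arise.
Only one geometric arrangement is possible; it has no improper symmetry element, so it exists as a pair of enantiomers (2 stereoisomers).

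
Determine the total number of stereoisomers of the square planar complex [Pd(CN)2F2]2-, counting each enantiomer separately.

The distinct arrangements are (2 in all): CN cis; CN trans.
Each arrangement has an internal mirror plane or centre of symmetry, so none is chiral.

2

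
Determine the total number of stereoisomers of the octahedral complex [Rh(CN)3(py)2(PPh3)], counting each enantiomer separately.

Working through the distinct placements yields 3 geometric isomers: CN mer, py trans; CN mer, py cis; CN fac, py cis.
Each arrangement has an internal mirror plane or centre of symmetry, so none is chiral.

3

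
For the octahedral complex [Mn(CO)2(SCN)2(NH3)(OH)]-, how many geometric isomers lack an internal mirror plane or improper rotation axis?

2

The distinct arrangements are (6 in all): CO trans, SCN trans; CO trans, SCN cis; CO cis, SCN trans; CO cis, SCN cis (3 arrangements, 2 chiral).
Of these, 2 lack any improper symmetry element and so occur as enantiomeric pairs, giving 6 + 2 = 8 stereoisomers in total.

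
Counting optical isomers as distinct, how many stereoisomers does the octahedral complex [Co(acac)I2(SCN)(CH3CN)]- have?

6

In an octahedral complex each vertex has one trans partner and four cis neighbours.
Each acac is bidentate and must span two cis positions.
The distinct arrangements are (4 in all): I cis (3 arrangements, 2 chiral); I trans.
Of these, 2 lack any improper symmetry element and so occur as enantiomeric pairs, giving 4 + 2 = 6 stereoisomers in total.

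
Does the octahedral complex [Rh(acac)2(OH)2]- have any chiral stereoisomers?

yes

An octahedron has six vertices in three trans pairs; every non-trans pair is cis.
Each acac is bidentate and must span two cis positions.
The distinct arrangements are (2 in all): OH trans; OH cis (chiral).
One of these lacks any improper symmetry element and so occurs as an enantiomeric pair, giving 2 + 1 = 3 stereoisomers in total.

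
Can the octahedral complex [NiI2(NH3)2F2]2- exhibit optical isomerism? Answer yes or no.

There are 5 geometric isomers: I trans, NH3 trans, F trans; I cis, NH3 cis, F trans; I cis, NH3 trans, F cis; I cis, NH3 cis, F cis (chiral); I trans, NH3 cis, F cis.
One of these lacks any improper symmetry element and so occurs as an enantiomeric pair, giving 5 + 1 = 6 stereoisomers in total.

yes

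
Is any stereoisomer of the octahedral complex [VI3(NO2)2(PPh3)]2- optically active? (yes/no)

no

In an octahedral complex each vertex has one trans partner and four cis neighbours.
Systematic placement gives 3 geometric isomers: I mer, NO2 cis; I mer, NO2 trans; I fac, NO2 cis.
Each arrangement has an internal mirror plane or centre of symmetry, so none is chiral.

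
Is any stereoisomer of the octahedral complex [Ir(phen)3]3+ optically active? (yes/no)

The six octahedral sites form three mutually perpendicular trans pairs.
Each phen is bidentate and must span two cis positions.
Only one geometric arrangement is possible; it has no improper symmetry element, so it exists as a pair of enantiomers (2 stereoisomers).

yes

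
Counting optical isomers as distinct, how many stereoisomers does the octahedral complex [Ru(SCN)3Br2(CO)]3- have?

The six octahedral sites form three mutually perpendicular trans pairs.
There are 3 geometric isomers: SCN mer, Br trans; SCN mer, Br cis; SCN fac, Br cis.
Each arrangement has an internal mirror plane or centre of symmetry, so none is chiral.

3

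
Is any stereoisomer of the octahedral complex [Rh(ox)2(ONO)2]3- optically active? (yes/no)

yes

The six octahedral sites form three mutually perpendicular trans pairs.
Each ox is bidentate and must span two cis positions.
Systematic placement gives 2 geometric isomers: ONO trans; ONO cis (chiral).
One of these lacks any improper symmetry element and so occurs as an enantiomeric pair, giving 2 + 1 = 3 stereoisomers in total.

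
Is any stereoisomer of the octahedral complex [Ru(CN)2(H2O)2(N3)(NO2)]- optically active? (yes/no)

yes

In an octahedral complex each vertex has one trans partner and four cis neighbours.
There are 6 geometric isomers: CN trans, H2O trans; CN trans, H2O cis; CN cis, H2O cis (3 arrangements, 2 chiral); CN cis, H2O trans.
Of these, 2 lack any improper symmetry element and so occur as enantiomeric pairs, giving 6 + 2 = 8 stereoisomers in total.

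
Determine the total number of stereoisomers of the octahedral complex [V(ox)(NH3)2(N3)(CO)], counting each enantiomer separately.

An octahedron has six vertices in three trans pairs; every non-trans pair is cis.
Each ox is bidentate and must span two cis positions.
Working through the distinct placements yields 4 geometric isomers: NH3 cis (3 arrangements, 2 chiral); NH3 trans.
Of these, 2 lack any improper symmetry element and so occur as enantiomeric pairs, giving 4 + 2 = 6 stereoisomers in total.

6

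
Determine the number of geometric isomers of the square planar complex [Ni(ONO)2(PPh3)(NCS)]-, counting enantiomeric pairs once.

In a square planar complex each vertex has one trans partner and two cis neighbours.
Systematic placement gives 2 geometric isomers: ONO cis; ONO trans.

2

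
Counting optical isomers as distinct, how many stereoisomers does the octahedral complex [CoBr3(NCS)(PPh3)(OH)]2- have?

The six octahedral sites form three mutually perpendicular trans pairs.
Working through the distinct placements yields 4 geometric isomers: Br mer (3 arrangements); Br fac (chiral).
One of these lacks any improper symmetry element and so occurs as an enantiomeric pair, giving 4 + 1 = 5 stereoisomers in total.

5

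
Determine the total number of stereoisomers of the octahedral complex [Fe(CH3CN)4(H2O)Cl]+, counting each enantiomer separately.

An octahedron has six vertices in three trans pairs; every non-trans pair is cis.
Systematic placement gives 2 geometric isomers: H2O and Cl mutually trans; H2O and Cl mutually cis.
Each arrangement has an internal mirror plane or centre of symmetry, so none is chiral.

2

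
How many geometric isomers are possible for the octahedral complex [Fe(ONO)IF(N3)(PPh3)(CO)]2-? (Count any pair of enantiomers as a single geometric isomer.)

15

Exhaustive case analysis gives 15 geometric isomers.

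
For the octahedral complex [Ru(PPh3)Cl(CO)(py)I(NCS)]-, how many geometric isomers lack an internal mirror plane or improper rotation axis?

Systematic enumeration (placing each ligand type in turn and discarding arrangements equivalent by rotation or reflection) gives 15 geometric isomers.
Of these, 15 lack any improper symmetry element and so occur as enantiomeric pairs, giving 15 + 15 = 30 stereoisomers in total.

15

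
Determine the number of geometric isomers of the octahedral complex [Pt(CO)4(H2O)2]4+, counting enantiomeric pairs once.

An octahedron has six vertices in three trans pairs; every non-trans pair is cis.
Working through the distinct placements yields 2 geometric isomers: H2O trans; H2O cis.

2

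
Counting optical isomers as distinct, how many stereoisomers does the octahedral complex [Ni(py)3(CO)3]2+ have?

The six octahedral sites form three mutually perpendicular trans pairs.
Systematic placement gives 2 geometric isomers: py mer; py fac.
Each arrangement has an internal mirror plane or centre of symmetry, so none is chiral.

2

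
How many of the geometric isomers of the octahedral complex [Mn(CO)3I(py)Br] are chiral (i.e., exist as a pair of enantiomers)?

In an octahedral complex each vertex has one trans partner and four cis neighbours.
There are 4 geometric isomers: CO mer (3 arrangements); CO fac (chiral).
One of these lacks any improper symmetry element and so occurs as an enantiomeric pair, giving 4 + 1 = 5 stereoisomers in total.

1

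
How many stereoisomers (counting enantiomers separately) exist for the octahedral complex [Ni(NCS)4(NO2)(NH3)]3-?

Systematic placement gives 2 geometric isomers: NO2 and NH3 mutually trans; NO2 and NH3 mutually cis.
Each arrangement has an internal mirror plane or centre of symmetry, so none is chiral.

2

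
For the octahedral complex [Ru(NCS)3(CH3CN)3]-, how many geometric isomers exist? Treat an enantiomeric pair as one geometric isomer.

An octahedron has six vertices in three trans pairs; every non-trans pair is cis.
Systematic placement gives 2 geometric isomers: NCS mer; NCS fac.

2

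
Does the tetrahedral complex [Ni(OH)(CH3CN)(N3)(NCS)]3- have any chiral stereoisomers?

yes

All four vertices of a tetrahedron are equivalent and mutually adjacent, so cis/trans isomerism cannot arise.
Only one geometric arrangement is possible; it has no improper symmetry element, so it exists as a pair of enantiomers (2 stereoisomers).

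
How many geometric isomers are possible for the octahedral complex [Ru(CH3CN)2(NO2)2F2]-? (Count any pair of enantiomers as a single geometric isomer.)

5

The six octahedral sites form three mutually perpendicular trans pairs.
There are 5 geometric isomers: CH3CN trans, NO2 trans, F trans; CH3CN trans, NO2 cis, F cis; CH3CN cis, NO2 trans, F cis; CH3CN cis, NO2 cis, F cis (chiral); CH3CN cis, NO2 cis, F trans.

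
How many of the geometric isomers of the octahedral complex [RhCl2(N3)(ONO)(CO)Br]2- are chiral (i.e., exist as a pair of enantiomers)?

An octahedron has six vertices in three trans pairs; every non-trans pair is cis.
Exhaustive case analysis gives 9 geometric isomers.
Of these, 6 lack any improper symmetry element and so occur as enantiomeric pairs, giving 9 + 6 = 15 stereoisomers in total.

6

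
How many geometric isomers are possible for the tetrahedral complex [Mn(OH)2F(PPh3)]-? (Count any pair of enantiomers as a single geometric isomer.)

In a tetrahedral complex all four positions are equivalent and every pair of ligands is adjacent — there is no cis/trans distinction.
Only one geometric arrangement is possible.

1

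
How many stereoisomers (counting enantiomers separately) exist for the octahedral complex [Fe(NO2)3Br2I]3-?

3

The six octahedral sites form three mutually perpendicular trans pairs.
Systematic placement gives 3 geometric isomers: NO2 mer, Br trans; NO2 mer, Br cis; NO2 fac, Br cis.
Each arrangement has an internal mirror plane or centre of symmetry, so none is chiral.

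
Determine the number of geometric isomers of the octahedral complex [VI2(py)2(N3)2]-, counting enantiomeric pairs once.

The six octahedral sites form three mutually perpendicular trans pairs.
Working through the distinct placements yields 5 geometric isomers: I trans, py trans, N3 trans; I trans, py cis, N3 cis; I cis, py trans, N3 cis; I cis, py cis, N3 cis (chiral); I cis, py cis, N3 trans.

5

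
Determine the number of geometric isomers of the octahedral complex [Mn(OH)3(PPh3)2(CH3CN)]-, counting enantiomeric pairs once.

The six octahedral sites form three mutually perpendicular trans pairs.
There are 3 geometric isomers: OH mer, PPh3 trans; OH fac, PPh3 cis; OH mer, PPh3 cis.

3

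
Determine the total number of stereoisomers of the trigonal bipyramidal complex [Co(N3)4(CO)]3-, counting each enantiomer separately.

2

There are 2 geometric isomers: CO axial; CO equatorial.
Each arrangement has an internal mirror plane or centre of symmetry, so none is chiral.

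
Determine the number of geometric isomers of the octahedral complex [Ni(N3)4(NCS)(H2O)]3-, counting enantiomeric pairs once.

The six octahedral sites form three mutually perpendicular trans pairs.
Working through the distinct placements yields 2 geometric isomers: NCS and H2O mutually cis; NCS and H2O mutually trans.

2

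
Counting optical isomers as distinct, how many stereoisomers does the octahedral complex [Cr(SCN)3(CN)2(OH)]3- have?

An octahedron has six vertices in three trans pairs; every non-trans pair is cis.
The distinct arrangements are (3 in all): SCN mer, CN trans; SCN mer, CN cis; SCN fac, CN cis.
Each arrangement has an internal mirror plane or centre of symmetry, so none is chiral.

3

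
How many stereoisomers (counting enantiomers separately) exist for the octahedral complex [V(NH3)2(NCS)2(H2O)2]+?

The six octahedral sites form three mutually perpendicular trans pairs.
There are 5 geometric isomers: NH3 trans, NCS trans, H2O trans; NH3 cis, NCS cis, H2O trans; NH3 trans, NCS cis, H2O cis; NH3 cis, NCS cis, H2O cis (chiral); NH3 cis, NCS trans, H2O cis.
One of these lacks any improper symmetry element and so occurs as an enantiomeric pair, giving 5 + 1 = 6 stereoisomers in total.

6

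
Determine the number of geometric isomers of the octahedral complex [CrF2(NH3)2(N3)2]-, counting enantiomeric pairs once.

5

In an octahedral complex each vertex has one trans partner and four cis neighbours.
The distinct arrangements are (5 in all): F trans, NH3 trans, N3 trans; F trans, NH3 cis, N3 cis; F cis, NH3 trans, N3 cis; F cis, NH3 cis, N3 cis (chiral); F cis, NH3 cis, N3 trans.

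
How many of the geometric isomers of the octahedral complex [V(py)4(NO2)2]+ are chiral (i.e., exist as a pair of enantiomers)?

0

The six octahedral sites form three mutually perpendicular trans pairs.
The distinct arrangements are (2 in all): NO2 trans; NO2 cis.
Each arrangement has an internal mirror plane or centre of symmetry, so none is chiral.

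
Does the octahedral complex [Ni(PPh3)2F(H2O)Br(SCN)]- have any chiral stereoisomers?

The six octahedral sites form three mutually perpendicular trans pairs.
Placing the ligands in turn and identifying arrangements related by rotation or reflection leaves 9 distinct geometric isomers.
Of these, 6 lack any improper symmetry element and so occur as enantiomeric pairs, giving 9 + 6 = 15 stereoisomers in total.

yes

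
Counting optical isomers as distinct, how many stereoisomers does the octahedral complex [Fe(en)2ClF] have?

3

In an octahedral complex each vertex has one trans partner and four cis neighbours.
Each en is bidentate and must span two cis positions.
There are 2 geometric isomers: Cl and F mutually trans; Cl and F mutually cis (chiral).
One of these lacks any improper symmetry element and so occurs as an enantiomeric pair, giving 2 + 1 = 3 stereoisomers in total.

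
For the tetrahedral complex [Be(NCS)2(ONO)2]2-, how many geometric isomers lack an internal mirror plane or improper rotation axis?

Only one geometric arrangement is possible.

0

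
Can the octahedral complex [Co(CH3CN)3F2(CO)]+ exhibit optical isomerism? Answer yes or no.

no

In an octahedral complex each vertex has one trans partner and four cis neighbours.
Systematic placement gives 3 geometric isomers: CH3CN mer, F trans; CH3CN mer, F cis; CH3CN fac, F cis.
Each arrangement has an internal mirror plane or centre of symmetry, so none is chiral.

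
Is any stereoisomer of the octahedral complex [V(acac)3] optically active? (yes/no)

Each acac is bidentate and must span two cis positions.
Only one geometric arrangement is possible; it has no improper symmetry element, so it exists as a pair of enantiomers (2 stereoisomers).

yes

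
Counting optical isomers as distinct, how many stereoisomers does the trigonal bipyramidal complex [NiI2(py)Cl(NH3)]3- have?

10

Placing the ligands in turn and identifying arrangements related by rotation or reflection leaves 7 distinct geometric isomers.
Of these, 3 lack any improper symmetry element and so occur as enantiomeric pairs, giving 7 + 3 = 10 stereoisomers in total.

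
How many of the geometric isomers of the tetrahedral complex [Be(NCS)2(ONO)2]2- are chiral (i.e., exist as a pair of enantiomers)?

In a tetrahedral complex all four positions are equivalent and every pair of ligands is adjacent — there is no cis/trans distinction.
Only one geometric arrangement is possible.

0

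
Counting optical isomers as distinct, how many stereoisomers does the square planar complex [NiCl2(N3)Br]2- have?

A square has two trans pairs of vertices; adjacent vertices are cis.
Working through the distinct placements yields 2 geometric isomers: Cl cis; Cl trans.
Each arrangement has an internal mirror plane or centre of symmetry, so none is chiral.

2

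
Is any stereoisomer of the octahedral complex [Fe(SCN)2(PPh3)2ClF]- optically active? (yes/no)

yes

The six octahedral sites form three mutually perpendicular trans pairs.
Systematic placement gives 6 geometric isomers: SCN trans, PPh3 trans; SCN cis, PPh3 cis (3 arrangements, 2 chiral); SCN trans, PPh3 cis; SCN cis, PPh3 trans.
Of these, 2 lack any improper symmetry element and so occur as enantiomeric pairs, giving 6 + 2 = 8 stereoisomers in total.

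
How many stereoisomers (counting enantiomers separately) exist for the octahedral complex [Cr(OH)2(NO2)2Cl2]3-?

6

The six octahedral sites form three mutually perpendicular trans pairs.
There are 5 geometric isomers: OH trans, NO2 trans, Cl trans; OH cis, NO2 cis, Cl trans; OH trans, NO2 cis, Cl cis; OH cis, NO2 cis, Cl cis (chiral); OH cis, NO2 trans, Cl cis.
One of these lacks any improper symmetry element and so occurs as an enantiomeric pair, giving 5 + 1 = 6 stereoisomers in total.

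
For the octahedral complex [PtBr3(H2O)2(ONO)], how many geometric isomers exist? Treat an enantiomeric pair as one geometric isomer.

3

Systematic placement gives 3 geometric isomers: Br mer, H2O cis; Br mer, H2O trans; Br fac, H2O cis.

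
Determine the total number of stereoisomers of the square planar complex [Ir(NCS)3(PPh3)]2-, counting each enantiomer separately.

1

A square has two trans pairs of vertices; adjacent vertices are cis.
Only one geometric arrangement is possible.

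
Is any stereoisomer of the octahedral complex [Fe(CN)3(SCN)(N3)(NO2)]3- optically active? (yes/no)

There are 4 geometric isomers: CN mer (3 arrangements); CN fac (chiral).
One of these lacks any improper symmetry element and so occurs as an enantiomeric pair, giving 4 + 1 = 5 stereoisomers in total.

yes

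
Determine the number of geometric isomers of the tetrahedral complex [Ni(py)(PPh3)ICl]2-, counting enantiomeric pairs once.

All four vertices of a tetrahedron are equivalent and mutually adjacent, so cis/trans isomerism cannot arise.
Only one geometric arrangement is possible; it has no improper symmetry element, so it exists as a pair of enantiomers (2 stereoisomers).

1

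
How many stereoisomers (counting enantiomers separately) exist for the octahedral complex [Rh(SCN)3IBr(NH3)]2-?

In an octahedral complex each vertex has one trans partner and four cis neighbours.
Systematic placement gives 4 geometric isomers: SCN mer (3 arrangements); SCN fac (chiral).
One of these lacks any improper symmetry element and so occurs as an enantiomeric pair, giving 4 + 1 = 5 stereoisomers in total.

5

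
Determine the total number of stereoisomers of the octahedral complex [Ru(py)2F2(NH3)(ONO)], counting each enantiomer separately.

8

The six octahedral sites form three mutually perpendicular trans pairs.
Working through the distinct placements yields 6 geometric isomers: py trans, F trans; py cis, F trans; py trans, F cis; py cis, F cis (3 arrangements, 2 chiral).
Of these, 2 lack any improper symmetry element and so occur as enantiomeric pairs, giving 6 + 2 = 8 stereoisomers in total.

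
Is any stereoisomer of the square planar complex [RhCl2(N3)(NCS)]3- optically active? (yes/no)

no

The distinct arrangements are (2 in all): Cl cis; Cl trans.
Each arrangement has an internal mirror plane or centre of symmetry, so none is chiral.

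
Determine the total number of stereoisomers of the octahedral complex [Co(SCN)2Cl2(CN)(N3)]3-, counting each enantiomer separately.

In an octahedral complex each vertex has one trans partner and four cis neighbours.
Working through the distinct placements yields 6 geometric isomers: SCN trans, Cl cis; SCN cis, Cl cis (3 arrangements, 2 chiral); SCN trans, Cl trans; SCN cis, Cl trans.
Of these, 2 lack any improper symmetry element and so occur as enantiomeric pairs, giving 6 + 2 = 8 stereoisomers in total.

8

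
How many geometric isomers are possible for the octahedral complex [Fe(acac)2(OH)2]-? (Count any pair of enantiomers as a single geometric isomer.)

2

Each acac is bidentate and must span two cis positions.
Systematic placement gives 2 geometric isomers: OH trans; OH cis (chiral).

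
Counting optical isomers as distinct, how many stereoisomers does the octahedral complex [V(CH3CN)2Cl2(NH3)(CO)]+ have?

An octahedron has six vertices in three trans pairs; every non-trans pair is cis.
Working through the distinct placements yields 6 geometric isomers: CH3CN trans, Cl cis; CH3CN trans, Cl trans; CH3CN cis, Cl cis (3 arrangements, 2 chiral); CH3CN cis, Cl trans.
Of these, 2 lack any improper symmetry element and so occur as enantiomeric pairs, giving 6 + 2 = 8 stereoisomers in total.

8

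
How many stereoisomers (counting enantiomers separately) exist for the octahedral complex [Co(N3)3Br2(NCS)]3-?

3

Working through the distinct placements yields 3 geometric isomers: N3 mer, Br trans; N3 fac, Br cis; N3 mer, Br cis.
Each arrangement has an internal mirror plane or centre of symmetry, so none is chiral.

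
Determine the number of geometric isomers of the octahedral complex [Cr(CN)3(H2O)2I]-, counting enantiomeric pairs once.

The six octahedral sites form three mutually perpendicular trans pairs.
Working through the distinct placements yields 3 geometric isomers: CN mer, H2O cis; CN mer, H2O trans; CN fac, H2O cis.

3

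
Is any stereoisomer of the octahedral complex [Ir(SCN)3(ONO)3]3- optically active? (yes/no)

no

In an octahedral complex each vertex has one trans partner and four cis neighbours.
There are 2 geometric isomers: SCN mer; SCN fac.
Each arrangement has an internal mirror plane or centre of symmetry, so none is chiral.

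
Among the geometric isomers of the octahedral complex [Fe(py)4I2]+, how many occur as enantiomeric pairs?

0

The distinct arrangements are (2 in all): I trans; I cis.
Each arrangement has an internal mirror plane or centre of symmetry, so none is chiral.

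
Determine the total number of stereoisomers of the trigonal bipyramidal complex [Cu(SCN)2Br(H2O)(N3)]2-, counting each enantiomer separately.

10

A trigonal bipyramid has two axial and three equatorial sites, which are chemically inequivalent.
Systematic enumeration (placing each ligand type in turn and discarding arrangements equivalent by rotation or reflection) gives 7 geometric isomers.
Of these, 3 lack any improper symmetry element and so occur as enantiomeric pairs, giving 7 + 3 = 10 stereoisomers in total.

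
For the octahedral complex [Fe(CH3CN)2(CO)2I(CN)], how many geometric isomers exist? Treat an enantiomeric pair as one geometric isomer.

6

Systematic placement gives 6 geometric isomers: CH3CN trans, CO cis; CH3CN trans, CO trans; CH3CN cis, CO cis (3 arrangements, 2 chiral); CH3CN cis, CO trans.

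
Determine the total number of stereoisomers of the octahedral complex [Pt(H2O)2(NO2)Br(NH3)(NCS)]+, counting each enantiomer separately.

Exhaustive case analysis gives 9 geometric isomers.
Of these, 6 lack any improper symmetry element and so occur as enantiomeric pairs, giving 9 + 6 = 15 stereoisomers in total.

15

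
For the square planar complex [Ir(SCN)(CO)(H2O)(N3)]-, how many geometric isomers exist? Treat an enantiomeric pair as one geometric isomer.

3

Systematic placement gives 3 geometric isomers: (CO/N3 trans, H2O/SCN trans); (CO/SCN trans, H2O/N3 trans); (CO/H2O trans, N3/SCN trans).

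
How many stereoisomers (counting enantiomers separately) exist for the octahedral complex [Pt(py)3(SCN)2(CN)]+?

The distinct arrangements are (3 in all): py mer, SCN cis; py mer, SCN trans; py fac, SCN cis.
Each arrangement has an internal mirror plane or centre of symmetry, so none is chiral.

3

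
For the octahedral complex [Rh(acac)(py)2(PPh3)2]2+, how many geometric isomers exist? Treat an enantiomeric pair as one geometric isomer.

An octahedron has six vertices in three trans pairs; every non-trans pair is cis.
Each acac is bidentate and must span two cis positions.
Systematic placement gives 3 geometric isomers: py cis, PPh3 trans; py trans, PPh3 cis; py cis, PPh3 cis (chiral).

3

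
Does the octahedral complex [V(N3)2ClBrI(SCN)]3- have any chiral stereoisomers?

Exhaustive case analysis gives 9 geometric isomers.
Of these, 6 lack any improper symmetry element and so occur as enantiomeric pairs, giving 9 + 6 = 15 stereoisomers in total.

yes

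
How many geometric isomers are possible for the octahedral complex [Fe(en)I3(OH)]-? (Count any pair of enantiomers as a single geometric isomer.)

2

The six octahedral sites form three mutually perpendicular trans pairs.
Each en is bidentate and must span two cis positions.
The distinct arrangements are (2 in all): I mer; I fac.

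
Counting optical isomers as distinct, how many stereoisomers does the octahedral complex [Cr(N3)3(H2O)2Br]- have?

3

An octahedron has six vertices in three trans pairs; every non-trans pair is cis.
Working through the distinct placements yields 3 geometric isomers: N3 mer, H2O cis; N3 mer, H2O trans; N3 fac, H2O cis.
Each arrangement has an internal mirror plane or centre of symmetry, so none is chiral.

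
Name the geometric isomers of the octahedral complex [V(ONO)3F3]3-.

The six octahedral sites form three mutually perpendicular trans pairs.
The distinct arrangements are (2 in all): ONO mer; ONO fac.

fac and mer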